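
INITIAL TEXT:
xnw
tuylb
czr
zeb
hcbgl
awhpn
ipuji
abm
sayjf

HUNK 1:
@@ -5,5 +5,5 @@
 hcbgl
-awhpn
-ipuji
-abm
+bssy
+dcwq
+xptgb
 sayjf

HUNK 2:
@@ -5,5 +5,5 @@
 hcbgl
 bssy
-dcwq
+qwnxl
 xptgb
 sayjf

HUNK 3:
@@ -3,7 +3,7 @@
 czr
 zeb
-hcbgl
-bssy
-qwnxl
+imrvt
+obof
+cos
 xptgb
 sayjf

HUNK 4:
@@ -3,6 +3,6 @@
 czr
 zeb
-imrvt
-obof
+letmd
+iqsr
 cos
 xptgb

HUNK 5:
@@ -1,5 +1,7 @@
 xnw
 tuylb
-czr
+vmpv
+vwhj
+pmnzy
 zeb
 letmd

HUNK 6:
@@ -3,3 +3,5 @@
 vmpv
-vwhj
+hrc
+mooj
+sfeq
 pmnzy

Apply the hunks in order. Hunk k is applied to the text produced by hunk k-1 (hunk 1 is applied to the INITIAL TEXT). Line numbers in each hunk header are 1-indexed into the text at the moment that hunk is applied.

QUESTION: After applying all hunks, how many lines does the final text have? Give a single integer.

Answer: 13

Derivation:
Hunk 1: at line 5 remove [awhpn,ipuji,abm] add [bssy,dcwq,xptgb] -> 9 lines: xnw tuylb czr zeb hcbgl bssy dcwq xptgb sayjf
Hunk 2: at line 5 remove [dcwq] add [qwnxl] -> 9 lines: xnw tuylb czr zeb hcbgl bssy qwnxl xptgb sayjf
Hunk 3: at line 3 remove [hcbgl,bssy,qwnxl] add [imrvt,obof,cos] -> 9 lines: xnw tuylb czr zeb imrvt obof cos xptgb sayjf
Hunk 4: at line 3 remove [imrvt,obof] add [letmd,iqsr] -> 9 lines: xnw tuylb czr zeb letmd iqsr cos xptgb sayjf
Hunk 5: at line 1 remove [czr] add [vmpv,vwhj,pmnzy] -> 11 lines: xnw tuylb vmpv vwhj pmnzy zeb letmd iqsr cos xptgb sayjf
Hunk 6: at line 3 remove [vwhj] add [hrc,mooj,sfeq] -> 13 lines: xnw tuylb vmpv hrc mooj sfeq pmnzy zeb letmd iqsr cos xptgb sayjf
Final line count: 13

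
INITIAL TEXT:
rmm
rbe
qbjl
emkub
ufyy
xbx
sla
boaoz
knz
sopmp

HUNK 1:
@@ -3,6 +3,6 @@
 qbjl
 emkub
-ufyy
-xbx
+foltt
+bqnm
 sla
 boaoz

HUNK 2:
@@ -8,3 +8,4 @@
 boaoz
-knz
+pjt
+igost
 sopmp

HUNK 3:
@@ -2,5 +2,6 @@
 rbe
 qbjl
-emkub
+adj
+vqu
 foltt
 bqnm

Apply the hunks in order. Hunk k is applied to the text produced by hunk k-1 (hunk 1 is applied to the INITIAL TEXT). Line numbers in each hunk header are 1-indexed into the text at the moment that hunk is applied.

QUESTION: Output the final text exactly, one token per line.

Answer: rmm
rbe
qbjl
adj
vqu
foltt
bqnm
sla
boaoz
pjt
igost
sopmp

Derivation:
Hunk 1: at line 3 remove [ufyy,xbx] add [foltt,bqnm] -> 10 lines: rmm rbe qbjl emkub foltt bqnm sla boaoz knz sopmp
Hunk 2: at line 8 remove [knz] add [pjt,igost] -> 11 lines: rmm rbe qbjl emkub foltt bqnm sla boaoz pjt igost sopmp
Hunk 3: at line 2 remove [emkub] add [adj,vqu] -> 12 lines: rmm rbe qbjl adj vqu foltt bqnm sla boaoz pjt igost sopmp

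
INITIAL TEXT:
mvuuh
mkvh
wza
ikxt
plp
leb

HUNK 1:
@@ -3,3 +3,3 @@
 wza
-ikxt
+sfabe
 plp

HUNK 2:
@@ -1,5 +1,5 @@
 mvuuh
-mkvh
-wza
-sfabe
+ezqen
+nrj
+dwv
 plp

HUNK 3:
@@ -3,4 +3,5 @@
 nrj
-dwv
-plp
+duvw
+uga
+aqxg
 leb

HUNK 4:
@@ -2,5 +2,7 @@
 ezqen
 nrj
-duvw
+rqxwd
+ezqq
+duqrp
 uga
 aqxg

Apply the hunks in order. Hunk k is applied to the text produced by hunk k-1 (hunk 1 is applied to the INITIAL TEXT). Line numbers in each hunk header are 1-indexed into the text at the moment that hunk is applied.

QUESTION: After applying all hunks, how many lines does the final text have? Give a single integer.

Answer: 9

Derivation:
Hunk 1: at line 3 remove [ikxt] add [sfabe] -> 6 lines: mvuuh mkvh wza sfabe plp leb
Hunk 2: at line 1 remove [mkvh,wza,sfabe] add [ezqen,nrj,dwv] -> 6 lines: mvuuh ezqen nrj dwv plp leb
Hunk 3: at line 3 remove [dwv,plp] add [duvw,uga,aqxg] -> 7 lines: mvuuh ezqen nrj duvw uga aqxg leb
Hunk 4: at line 2 remove [duvw] add [rqxwd,ezqq,duqrp] -> 9 lines: mvuuh ezqen nrj rqxwd ezqq duqrp uga aqxg leb
Final line count: 9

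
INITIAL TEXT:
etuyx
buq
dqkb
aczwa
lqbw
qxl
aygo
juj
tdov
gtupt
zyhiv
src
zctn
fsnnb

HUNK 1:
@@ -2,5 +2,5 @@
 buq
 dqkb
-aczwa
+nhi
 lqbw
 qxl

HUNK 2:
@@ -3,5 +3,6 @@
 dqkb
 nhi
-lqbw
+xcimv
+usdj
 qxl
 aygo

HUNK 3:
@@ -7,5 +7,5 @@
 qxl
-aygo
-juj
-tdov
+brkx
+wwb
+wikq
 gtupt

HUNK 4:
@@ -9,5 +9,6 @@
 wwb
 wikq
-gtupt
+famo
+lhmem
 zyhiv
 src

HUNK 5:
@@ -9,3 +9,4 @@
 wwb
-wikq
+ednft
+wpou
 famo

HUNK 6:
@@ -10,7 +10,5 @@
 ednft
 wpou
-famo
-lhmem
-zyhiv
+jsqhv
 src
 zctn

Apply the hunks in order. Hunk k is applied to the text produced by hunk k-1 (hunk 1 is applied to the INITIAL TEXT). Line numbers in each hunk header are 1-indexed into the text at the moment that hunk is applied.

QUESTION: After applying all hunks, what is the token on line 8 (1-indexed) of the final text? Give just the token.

Hunk 1: at line 2 remove [aczwa] add [nhi] -> 14 lines: etuyx buq dqkb nhi lqbw qxl aygo juj tdov gtupt zyhiv src zctn fsnnb
Hunk 2: at line 3 remove [lqbw] add [xcimv,usdj] -> 15 lines: etuyx buq dqkb nhi xcimv usdj qxl aygo juj tdov gtupt zyhiv src zctn fsnnb
Hunk 3: at line 7 remove [aygo,juj,tdov] add [brkx,wwb,wikq] -> 15 lines: etuyx buq dqkb nhi xcimv usdj qxl brkx wwb wikq gtupt zyhiv src zctn fsnnb
Hunk 4: at line 9 remove [gtupt] add [famo,lhmem] -> 16 lines: etuyx buq dqkb nhi xcimv usdj qxl brkx wwb wikq famo lhmem zyhiv src zctn fsnnb
Hunk 5: at line 9 remove [wikq] add [ednft,wpou] -> 17 lines: etuyx buq dqkb nhi xcimv usdj qxl brkx wwb ednft wpou famo lhmem zyhiv src zctn fsnnb
Hunk 6: at line 10 remove [famo,lhmem,zyhiv] add [jsqhv] -> 15 lines: etuyx buq dqkb nhi xcimv usdj qxl brkx wwb ednft wpou jsqhv src zctn fsnnb
Final line 8: brkx

Answer: brkx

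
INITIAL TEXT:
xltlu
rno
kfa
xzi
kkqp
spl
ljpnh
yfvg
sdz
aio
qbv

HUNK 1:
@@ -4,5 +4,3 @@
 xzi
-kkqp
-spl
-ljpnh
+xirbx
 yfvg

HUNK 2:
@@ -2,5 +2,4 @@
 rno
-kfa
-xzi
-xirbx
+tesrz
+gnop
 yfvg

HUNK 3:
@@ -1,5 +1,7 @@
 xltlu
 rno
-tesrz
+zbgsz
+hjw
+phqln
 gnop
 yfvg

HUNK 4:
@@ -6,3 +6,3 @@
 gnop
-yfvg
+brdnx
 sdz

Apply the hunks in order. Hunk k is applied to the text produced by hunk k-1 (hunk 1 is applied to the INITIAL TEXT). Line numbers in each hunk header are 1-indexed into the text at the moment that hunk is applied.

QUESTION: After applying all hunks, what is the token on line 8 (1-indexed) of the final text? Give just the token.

Hunk 1: at line 4 remove [kkqp,spl,ljpnh] add [xirbx] -> 9 lines: xltlu rno kfa xzi xirbx yfvg sdz aio qbv
Hunk 2: at line 2 remove [kfa,xzi,xirbx] add [tesrz,gnop] -> 8 lines: xltlu rno tesrz gnop yfvg sdz aio qbv
Hunk 3: at line 1 remove [tesrz] add [zbgsz,hjw,phqln] -> 10 lines: xltlu rno zbgsz hjw phqln gnop yfvg sdz aio qbv
Hunk 4: at line 6 remove [yfvg] add [brdnx] -> 10 lines: xltlu rno zbgsz hjw phqln gnop brdnx sdz aio qbv
Final line 8: sdz

Answer: sdz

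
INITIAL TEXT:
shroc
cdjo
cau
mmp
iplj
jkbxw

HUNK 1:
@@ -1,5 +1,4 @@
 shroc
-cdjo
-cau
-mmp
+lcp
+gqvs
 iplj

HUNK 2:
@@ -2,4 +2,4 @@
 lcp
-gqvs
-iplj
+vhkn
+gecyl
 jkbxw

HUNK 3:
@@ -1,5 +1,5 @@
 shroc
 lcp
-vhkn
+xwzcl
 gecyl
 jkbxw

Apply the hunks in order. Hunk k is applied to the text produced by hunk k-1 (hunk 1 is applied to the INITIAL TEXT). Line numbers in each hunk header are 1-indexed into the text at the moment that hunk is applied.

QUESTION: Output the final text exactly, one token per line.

Answer: shroc
lcp
xwzcl
gecyl
jkbxw

Derivation:
Hunk 1: at line 1 remove [cdjo,cau,mmp] add [lcp,gqvs] -> 5 lines: shroc lcp gqvs iplj jkbxw
Hunk 2: at line 2 remove [gqvs,iplj] add [vhkn,gecyl] -> 5 lines: shroc lcp vhkn gecyl jkbxw
Hunk 3: at line 1 remove [vhkn] add [xwzcl] -> 5 lines: shroc lcp xwzcl gecyl jkbxw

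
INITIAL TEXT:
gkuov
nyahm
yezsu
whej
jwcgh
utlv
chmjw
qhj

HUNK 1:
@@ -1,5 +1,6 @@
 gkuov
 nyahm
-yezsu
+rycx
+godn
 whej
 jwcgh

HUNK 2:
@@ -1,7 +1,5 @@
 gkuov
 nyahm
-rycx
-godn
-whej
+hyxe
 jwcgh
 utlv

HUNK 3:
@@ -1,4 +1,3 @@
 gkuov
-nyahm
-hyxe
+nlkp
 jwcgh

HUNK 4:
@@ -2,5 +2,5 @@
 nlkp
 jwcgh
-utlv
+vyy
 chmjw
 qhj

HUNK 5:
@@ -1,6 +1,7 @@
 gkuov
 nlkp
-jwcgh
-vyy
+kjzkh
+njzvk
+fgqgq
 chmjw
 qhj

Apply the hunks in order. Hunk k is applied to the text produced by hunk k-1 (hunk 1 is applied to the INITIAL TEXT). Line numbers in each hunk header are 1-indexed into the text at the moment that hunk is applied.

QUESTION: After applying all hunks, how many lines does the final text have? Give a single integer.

Hunk 1: at line 1 remove [yezsu] add [rycx,godn] -> 9 lines: gkuov nyahm rycx godn whej jwcgh utlv chmjw qhj
Hunk 2: at line 1 remove [rycx,godn,whej] add [hyxe] -> 7 lines: gkuov nyahm hyxe jwcgh utlv chmjw qhj
Hunk 3: at line 1 remove [nyahm,hyxe] add [nlkp] -> 6 lines: gkuov nlkp jwcgh utlv chmjw qhj
Hunk 4: at line 2 remove [utlv] add [vyy] -> 6 lines: gkuov nlkp jwcgh vyy chmjw qhj
Hunk 5: at line 1 remove [jwcgh,vyy] add [kjzkh,njzvk,fgqgq] -> 7 lines: gkuov nlkp kjzkh njzvk fgqgq chmjw qhj
Final line count: 7

Answer: 7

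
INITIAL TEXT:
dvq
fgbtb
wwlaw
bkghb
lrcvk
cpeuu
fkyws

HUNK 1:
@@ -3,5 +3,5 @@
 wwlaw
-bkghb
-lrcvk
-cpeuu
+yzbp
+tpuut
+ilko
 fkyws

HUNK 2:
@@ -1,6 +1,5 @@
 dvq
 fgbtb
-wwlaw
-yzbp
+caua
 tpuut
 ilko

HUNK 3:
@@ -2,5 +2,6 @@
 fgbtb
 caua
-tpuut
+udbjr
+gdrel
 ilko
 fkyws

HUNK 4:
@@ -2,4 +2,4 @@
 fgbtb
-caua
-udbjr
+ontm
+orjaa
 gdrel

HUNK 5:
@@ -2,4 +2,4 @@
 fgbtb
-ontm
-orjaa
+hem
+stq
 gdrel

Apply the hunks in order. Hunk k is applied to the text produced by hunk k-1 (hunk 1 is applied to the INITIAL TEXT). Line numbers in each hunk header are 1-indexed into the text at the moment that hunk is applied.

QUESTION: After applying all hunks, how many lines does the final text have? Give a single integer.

Hunk 1: at line 3 remove [bkghb,lrcvk,cpeuu] add [yzbp,tpuut,ilko] -> 7 lines: dvq fgbtb wwlaw yzbp tpuut ilko fkyws
Hunk 2: at line 1 remove [wwlaw,yzbp] add [caua] -> 6 lines: dvq fgbtb caua tpuut ilko fkyws
Hunk 3: at line 2 remove [tpuut] add [udbjr,gdrel] -> 7 lines: dvq fgbtb caua udbjr gdrel ilko fkyws
Hunk 4: at line 2 remove [caua,udbjr] add [ontm,orjaa] -> 7 lines: dvq fgbtb ontm orjaa gdrel ilko fkyws
Hunk 5: at line 2 remove [ontm,orjaa] add [hem,stq] -> 7 lines: dvq fgbtb hem stq gdrel ilko fkyws
Final line count: 7

Answer: 7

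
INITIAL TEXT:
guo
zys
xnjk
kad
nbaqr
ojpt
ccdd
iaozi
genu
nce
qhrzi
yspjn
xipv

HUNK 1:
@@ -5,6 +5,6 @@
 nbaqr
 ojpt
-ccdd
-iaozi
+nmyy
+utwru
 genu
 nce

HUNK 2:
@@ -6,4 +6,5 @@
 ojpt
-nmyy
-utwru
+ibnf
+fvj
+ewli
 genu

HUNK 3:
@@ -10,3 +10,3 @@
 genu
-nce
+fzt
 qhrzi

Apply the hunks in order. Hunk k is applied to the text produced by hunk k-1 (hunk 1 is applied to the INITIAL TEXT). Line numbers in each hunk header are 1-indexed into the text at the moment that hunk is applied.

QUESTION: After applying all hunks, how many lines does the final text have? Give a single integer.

Answer: 14

Derivation:
Hunk 1: at line 5 remove [ccdd,iaozi] add [nmyy,utwru] -> 13 lines: guo zys xnjk kad nbaqr ojpt nmyy utwru genu nce qhrzi yspjn xipv
Hunk 2: at line 6 remove [nmyy,utwru] add [ibnf,fvj,ewli] -> 14 lines: guo zys xnjk kad nbaqr ojpt ibnf fvj ewli genu nce qhrzi yspjn xipv
Hunk 3: at line 10 remove [nce] add [fzt] -> 14 lines: guo zys xnjk kad nbaqr ojpt ibnf fvj ewli genu fzt qhrzi yspjn xipv
Final line count: 14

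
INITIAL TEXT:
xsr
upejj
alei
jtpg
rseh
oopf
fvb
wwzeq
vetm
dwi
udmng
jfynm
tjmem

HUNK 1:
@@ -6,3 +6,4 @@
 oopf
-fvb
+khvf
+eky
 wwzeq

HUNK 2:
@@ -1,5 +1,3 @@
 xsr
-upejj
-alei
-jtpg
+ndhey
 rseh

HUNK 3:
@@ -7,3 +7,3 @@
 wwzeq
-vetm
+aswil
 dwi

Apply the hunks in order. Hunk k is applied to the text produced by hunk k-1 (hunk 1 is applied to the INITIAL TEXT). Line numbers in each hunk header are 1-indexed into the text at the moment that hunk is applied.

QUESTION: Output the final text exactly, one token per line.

Answer: xsr
ndhey
rseh
oopf
khvf
eky
wwzeq
aswil
dwi
udmng
jfynm
tjmem

Derivation:
Hunk 1: at line 6 remove [fvb] add [khvf,eky] -> 14 lines: xsr upejj alei jtpg rseh oopf khvf eky wwzeq vetm dwi udmng jfynm tjmem
Hunk 2: at line 1 remove [upejj,alei,jtpg] add [ndhey] -> 12 lines: xsr ndhey rseh oopf khvf eky wwzeq vetm dwi udmng jfynm tjmem
Hunk 3: at line 7 remove [vetm] add [aswil] -> 12 lines: xsr ndhey rseh oopf khvf eky wwzeq aswil dwi udmng jfynm tjmem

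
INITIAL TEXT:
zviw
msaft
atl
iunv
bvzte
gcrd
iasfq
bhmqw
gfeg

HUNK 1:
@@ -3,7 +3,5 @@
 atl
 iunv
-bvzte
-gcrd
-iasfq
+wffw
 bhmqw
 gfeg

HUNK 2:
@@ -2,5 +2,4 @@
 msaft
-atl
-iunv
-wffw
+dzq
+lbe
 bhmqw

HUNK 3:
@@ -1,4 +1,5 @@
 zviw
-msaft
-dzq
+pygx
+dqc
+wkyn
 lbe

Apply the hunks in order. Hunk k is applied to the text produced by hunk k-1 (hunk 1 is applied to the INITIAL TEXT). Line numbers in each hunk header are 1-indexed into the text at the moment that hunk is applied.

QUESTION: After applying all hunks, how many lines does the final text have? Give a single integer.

Hunk 1: at line 3 remove [bvzte,gcrd,iasfq] add [wffw] -> 7 lines: zviw msaft atl iunv wffw bhmqw gfeg
Hunk 2: at line 2 remove [atl,iunv,wffw] add [dzq,lbe] -> 6 lines: zviw msaft dzq lbe bhmqw gfeg
Hunk 3: at line 1 remove [msaft,dzq] add [pygx,dqc,wkyn] -> 7 lines: zviw pygx dqc wkyn lbe bhmqw gfeg
Final line count: 7

Answer: 7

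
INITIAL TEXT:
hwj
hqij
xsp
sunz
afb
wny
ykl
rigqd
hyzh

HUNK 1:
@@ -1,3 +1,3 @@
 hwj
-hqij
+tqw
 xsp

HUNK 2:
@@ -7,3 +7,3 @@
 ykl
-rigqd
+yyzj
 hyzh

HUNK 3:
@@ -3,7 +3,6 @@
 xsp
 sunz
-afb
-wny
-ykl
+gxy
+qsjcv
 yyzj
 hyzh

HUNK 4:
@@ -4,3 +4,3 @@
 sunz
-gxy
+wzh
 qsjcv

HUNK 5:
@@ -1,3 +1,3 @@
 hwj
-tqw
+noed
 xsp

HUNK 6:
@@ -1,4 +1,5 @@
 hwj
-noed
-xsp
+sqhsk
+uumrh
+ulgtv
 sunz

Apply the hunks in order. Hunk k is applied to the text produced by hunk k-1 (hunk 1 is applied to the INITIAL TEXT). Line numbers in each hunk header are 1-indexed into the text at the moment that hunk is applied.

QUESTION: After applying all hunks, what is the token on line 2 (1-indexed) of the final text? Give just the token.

Hunk 1: at line 1 remove [hqij] add [tqw] -> 9 lines: hwj tqw xsp sunz afb wny ykl rigqd hyzh
Hunk 2: at line 7 remove [rigqd] add [yyzj] -> 9 lines: hwj tqw xsp sunz afb wny ykl yyzj hyzh
Hunk 3: at line 3 remove [afb,wny,ykl] add [gxy,qsjcv] -> 8 lines: hwj tqw xsp sunz gxy qsjcv yyzj hyzh
Hunk 4: at line 4 remove [gxy] add [wzh] -> 8 lines: hwj tqw xsp sunz wzh qsjcv yyzj hyzh
Hunk 5: at line 1 remove [tqw] add [noed] -> 8 lines: hwj noed xsp sunz wzh qsjcv yyzj hyzh
Hunk 6: at line 1 remove [noed,xsp] add [sqhsk,uumrh,ulgtv] -> 9 lines: hwj sqhsk uumrh ulgtv sunz wzh qsjcv yyzj hyzh
Final line 2: sqhsk

Answer: sqhsk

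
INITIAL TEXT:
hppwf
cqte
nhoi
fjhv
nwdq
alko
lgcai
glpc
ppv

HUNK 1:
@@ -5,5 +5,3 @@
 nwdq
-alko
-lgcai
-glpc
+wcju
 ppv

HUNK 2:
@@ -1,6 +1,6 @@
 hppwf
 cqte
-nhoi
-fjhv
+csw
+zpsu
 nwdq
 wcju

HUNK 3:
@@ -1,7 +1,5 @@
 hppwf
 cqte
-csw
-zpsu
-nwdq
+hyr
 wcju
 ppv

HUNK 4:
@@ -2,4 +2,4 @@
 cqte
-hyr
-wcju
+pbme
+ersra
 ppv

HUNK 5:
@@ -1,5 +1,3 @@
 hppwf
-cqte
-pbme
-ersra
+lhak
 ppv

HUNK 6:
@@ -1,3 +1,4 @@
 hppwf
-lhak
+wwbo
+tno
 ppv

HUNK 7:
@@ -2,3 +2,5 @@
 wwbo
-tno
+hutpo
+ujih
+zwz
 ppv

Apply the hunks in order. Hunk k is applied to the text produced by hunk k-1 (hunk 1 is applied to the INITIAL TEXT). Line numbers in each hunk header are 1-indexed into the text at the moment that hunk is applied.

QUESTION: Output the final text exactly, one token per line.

Answer: hppwf
wwbo
hutpo
ujih
zwz
ppv

Derivation:
Hunk 1: at line 5 remove [alko,lgcai,glpc] add [wcju] -> 7 lines: hppwf cqte nhoi fjhv nwdq wcju ppv
Hunk 2: at line 1 remove [nhoi,fjhv] add [csw,zpsu] -> 7 lines: hppwf cqte csw zpsu nwdq wcju ppv
Hunk 3: at line 1 remove [csw,zpsu,nwdq] add [hyr] -> 5 lines: hppwf cqte hyr wcju ppv
Hunk 4: at line 2 remove [hyr,wcju] add [pbme,ersra] -> 5 lines: hppwf cqte pbme ersra ppv
Hunk 5: at line 1 remove [cqte,pbme,ersra] add [lhak] -> 3 lines: hppwf lhak ppv
Hunk 6: at line 1 remove [lhak] add [wwbo,tno] -> 4 lines: hppwf wwbo tno ppv
Hunk 7: at line 2 remove [tno] add [hutpo,ujih,zwz] -> 6 lines: hppwf wwbo hutpo ujih zwz ppv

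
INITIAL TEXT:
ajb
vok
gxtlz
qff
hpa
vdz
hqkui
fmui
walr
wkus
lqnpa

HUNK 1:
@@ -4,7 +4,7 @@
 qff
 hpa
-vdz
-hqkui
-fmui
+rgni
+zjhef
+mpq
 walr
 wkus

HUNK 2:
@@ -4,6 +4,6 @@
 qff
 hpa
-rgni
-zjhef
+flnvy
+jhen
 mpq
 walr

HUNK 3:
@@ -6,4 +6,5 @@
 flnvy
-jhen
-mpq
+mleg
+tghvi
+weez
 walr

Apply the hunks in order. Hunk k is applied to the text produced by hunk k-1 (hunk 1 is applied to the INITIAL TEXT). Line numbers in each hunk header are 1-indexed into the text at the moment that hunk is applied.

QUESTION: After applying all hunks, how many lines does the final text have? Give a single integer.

Answer: 12

Derivation:
Hunk 1: at line 4 remove [vdz,hqkui,fmui] add [rgni,zjhef,mpq] -> 11 lines: ajb vok gxtlz qff hpa rgni zjhef mpq walr wkus lqnpa
Hunk 2: at line 4 remove [rgni,zjhef] add [flnvy,jhen] -> 11 lines: ajb vok gxtlz qff hpa flnvy jhen mpq walr wkus lqnpa
Hunk 3: at line 6 remove [jhen,mpq] add [mleg,tghvi,weez] -> 12 lines: ajb vok gxtlz qff hpa flnvy mleg tghvi weez walr wkus lqnpa
Final line count: 12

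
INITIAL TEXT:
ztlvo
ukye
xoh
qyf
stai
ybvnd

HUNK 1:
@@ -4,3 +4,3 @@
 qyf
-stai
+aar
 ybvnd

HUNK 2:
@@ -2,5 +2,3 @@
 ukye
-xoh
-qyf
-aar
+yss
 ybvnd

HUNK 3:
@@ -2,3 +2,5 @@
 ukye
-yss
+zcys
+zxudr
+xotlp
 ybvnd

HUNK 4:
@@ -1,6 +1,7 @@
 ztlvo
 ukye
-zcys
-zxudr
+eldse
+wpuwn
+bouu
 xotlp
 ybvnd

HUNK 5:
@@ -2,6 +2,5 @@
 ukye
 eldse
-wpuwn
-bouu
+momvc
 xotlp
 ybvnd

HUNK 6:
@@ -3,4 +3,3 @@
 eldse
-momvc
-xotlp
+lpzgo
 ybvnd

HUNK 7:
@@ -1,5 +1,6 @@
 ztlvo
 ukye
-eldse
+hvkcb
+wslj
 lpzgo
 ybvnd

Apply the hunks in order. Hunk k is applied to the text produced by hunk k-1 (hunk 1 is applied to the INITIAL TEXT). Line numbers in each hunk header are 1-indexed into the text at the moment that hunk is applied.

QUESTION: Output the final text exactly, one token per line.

Hunk 1: at line 4 remove [stai] add [aar] -> 6 lines: ztlvo ukye xoh qyf aar ybvnd
Hunk 2: at line 2 remove [xoh,qyf,aar] add [yss] -> 4 lines: ztlvo ukye yss ybvnd
Hunk 3: at line 2 remove [yss] add [zcys,zxudr,xotlp] -> 6 lines: ztlvo ukye zcys zxudr xotlp ybvnd
Hunk 4: at line 1 remove [zcys,zxudr] add [eldse,wpuwn,bouu] -> 7 lines: ztlvo ukye eldse wpuwn bouu xotlp ybvnd
Hunk 5: at line 2 remove [wpuwn,bouu] add [momvc] -> 6 lines: ztlvo ukye eldse momvc xotlp ybvnd
Hunk 6: at line 3 remove [momvc,xotlp] add [lpzgo] -> 5 lines: ztlvo ukye eldse lpzgo ybvnd
Hunk 7: at line 1 remove [eldse] add [hvkcb,wslj] -> 6 lines: ztlvo ukye hvkcb wslj lpzgo ybvnd

Answer: ztlvo
ukye
hvkcb
wslj
lpzgo
ybvnd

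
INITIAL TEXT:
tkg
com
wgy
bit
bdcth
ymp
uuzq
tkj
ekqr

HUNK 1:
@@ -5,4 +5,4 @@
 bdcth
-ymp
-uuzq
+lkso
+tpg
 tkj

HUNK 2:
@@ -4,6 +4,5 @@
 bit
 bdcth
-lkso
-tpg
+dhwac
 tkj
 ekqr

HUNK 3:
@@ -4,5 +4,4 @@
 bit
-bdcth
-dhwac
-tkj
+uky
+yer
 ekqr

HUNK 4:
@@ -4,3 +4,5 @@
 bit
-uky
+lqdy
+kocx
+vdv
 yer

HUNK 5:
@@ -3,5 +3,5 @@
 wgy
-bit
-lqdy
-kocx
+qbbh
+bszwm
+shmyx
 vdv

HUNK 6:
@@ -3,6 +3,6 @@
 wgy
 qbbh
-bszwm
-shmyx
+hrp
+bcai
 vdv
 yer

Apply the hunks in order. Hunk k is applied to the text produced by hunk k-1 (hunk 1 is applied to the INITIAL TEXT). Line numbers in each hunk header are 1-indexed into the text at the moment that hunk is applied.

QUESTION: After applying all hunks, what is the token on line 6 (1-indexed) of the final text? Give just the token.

Hunk 1: at line 5 remove [ymp,uuzq] add [lkso,tpg] -> 9 lines: tkg com wgy bit bdcth lkso tpg tkj ekqr
Hunk 2: at line 4 remove [lkso,tpg] add [dhwac] -> 8 lines: tkg com wgy bit bdcth dhwac tkj ekqr
Hunk 3: at line 4 remove [bdcth,dhwac,tkj] add [uky,yer] -> 7 lines: tkg com wgy bit uky yer ekqr
Hunk 4: at line 4 remove [uky] add [lqdy,kocx,vdv] -> 9 lines: tkg com wgy bit lqdy kocx vdv yer ekqr
Hunk 5: at line 3 remove [bit,lqdy,kocx] add [qbbh,bszwm,shmyx] -> 9 lines: tkg com wgy qbbh bszwm shmyx vdv yer ekqr
Hunk 6: at line 3 remove [bszwm,shmyx] add [hrp,bcai] -> 9 lines: tkg com wgy qbbh hrp bcai vdv yer ekqr
Final line 6: bcai

Answer: bcai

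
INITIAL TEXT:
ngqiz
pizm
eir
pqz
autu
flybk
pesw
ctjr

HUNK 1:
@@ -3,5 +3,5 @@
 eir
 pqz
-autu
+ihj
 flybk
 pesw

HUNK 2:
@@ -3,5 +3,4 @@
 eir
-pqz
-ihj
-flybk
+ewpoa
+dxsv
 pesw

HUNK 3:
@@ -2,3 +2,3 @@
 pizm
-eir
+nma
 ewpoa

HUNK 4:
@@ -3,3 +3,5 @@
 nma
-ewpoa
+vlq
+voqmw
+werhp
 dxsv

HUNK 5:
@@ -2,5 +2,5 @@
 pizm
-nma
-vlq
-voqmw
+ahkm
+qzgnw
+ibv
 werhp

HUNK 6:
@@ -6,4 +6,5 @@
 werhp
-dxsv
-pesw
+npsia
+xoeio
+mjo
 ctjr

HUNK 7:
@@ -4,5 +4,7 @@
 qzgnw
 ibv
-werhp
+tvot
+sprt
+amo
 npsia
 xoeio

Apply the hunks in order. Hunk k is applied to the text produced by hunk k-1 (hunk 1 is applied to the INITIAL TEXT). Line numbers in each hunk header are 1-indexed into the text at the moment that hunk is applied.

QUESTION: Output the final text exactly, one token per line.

Hunk 1: at line 3 remove [autu] add [ihj] -> 8 lines: ngqiz pizm eir pqz ihj flybk pesw ctjr
Hunk 2: at line 3 remove [pqz,ihj,flybk] add [ewpoa,dxsv] -> 7 lines: ngqiz pizm eir ewpoa dxsv pesw ctjr
Hunk 3: at line 2 remove [eir] add [nma] -> 7 lines: ngqiz pizm nma ewpoa dxsv pesw ctjr
Hunk 4: at line 3 remove [ewpoa] add [vlq,voqmw,werhp] -> 9 lines: ngqiz pizm nma vlq voqmw werhp dxsv pesw ctjr
Hunk 5: at line 2 remove [nma,vlq,voqmw] add [ahkm,qzgnw,ibv] -> 9 lines: ngqiz pizm ahkm qzgnw ibv werhp dxsv pesw ctjr
Hunk 6: at line 6 remove [dxsv,pesw] add [npsia,xoeio,mjo] -> 10 lines: ngqiz pizm ahkm qzgnw ibv werhp npsia xoeio mjo ctjr
Hunk 7: at line 4 remove [werhp] add [tvot,sprt,amo] -> 12 lines: ngqiz pizm ahkm qzgnw ibv tvot sprt amo npsia xoeio mjo ctjr

Answer: ngqiz
pizm
ahkm
qzgnw
ibv
tvot
sprt
amo
npsia
xoeio
mjo
ctjr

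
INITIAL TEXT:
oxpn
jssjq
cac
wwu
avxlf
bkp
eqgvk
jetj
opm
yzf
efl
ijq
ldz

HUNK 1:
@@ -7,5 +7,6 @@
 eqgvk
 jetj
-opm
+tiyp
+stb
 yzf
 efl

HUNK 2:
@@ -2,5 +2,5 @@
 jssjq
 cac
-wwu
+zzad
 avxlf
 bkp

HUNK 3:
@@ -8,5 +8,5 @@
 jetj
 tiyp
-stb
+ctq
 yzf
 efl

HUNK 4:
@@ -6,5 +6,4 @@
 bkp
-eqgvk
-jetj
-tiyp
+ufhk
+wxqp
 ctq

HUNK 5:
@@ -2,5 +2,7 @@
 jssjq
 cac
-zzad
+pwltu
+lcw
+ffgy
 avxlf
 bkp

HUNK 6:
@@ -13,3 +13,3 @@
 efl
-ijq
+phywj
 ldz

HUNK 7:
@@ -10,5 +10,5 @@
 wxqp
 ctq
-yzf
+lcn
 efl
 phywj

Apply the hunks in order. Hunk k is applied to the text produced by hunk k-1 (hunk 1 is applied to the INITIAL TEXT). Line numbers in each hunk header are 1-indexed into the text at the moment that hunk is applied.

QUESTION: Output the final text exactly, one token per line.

Answer: oxpn
jssjq
cac
pwltu
lcw
ffgy
avxlf
bkp
ufhk
wxqp
ctq
lcn
efl
phywj
ldz

Derivation:
Hunk 1: at line 7 remove [opm] add [tiyp,stb] -> 14 lines: oxpn jssjq cac wwu avxlf bkp eqgvk jetj tiyp stb yzf efl ijq ldz
Hunk 2: at line 2 remove [wwu] add [zzad] -> 14 lines: oxpn jssjq cac zzad avxlf bkp eqgvk jetj tiyp stb yzf efl ijq ldz
Hunk 3: at line 8 remove [stb] add [ctq] -> 14 lines: oxpn jssjq cac zzad avxlf bkp eqgvk jetj tiyp ctq yzf efl ijq ldz
Hunk 4: at line 6 remove [eqgvk,jetj,tiyp] add [ufhk,wxqp] -> 13 lines: oxpn jssjq cac zzad avxlf bkp ufhk wxqp ctq yzf efl ijq ldz
Hunk 5: at line 2 remove [zzad] add [pwltu,lcw,ffgy] -> 15 lines: oxpn jssjq cac pwltu lcw ffgy avxlf bkp ufhk wxqp ctq yzf efl ijq ldz
Hunk 6: at line 13 remove [ijq] add [phywj] -> 15 lines: oxpn jssjq cac pwltu lcw ffgy avxlf bkp ufhk wxqp ctq yzf efl phywj ldz
Hunk 7: at line 10 remove [yzf] add [lcn] -> 15 lines: oxpn jssjq cac pwltu lcw ffgy avxlf bkp ufhk wxqp ctq lcn efl phywj ldz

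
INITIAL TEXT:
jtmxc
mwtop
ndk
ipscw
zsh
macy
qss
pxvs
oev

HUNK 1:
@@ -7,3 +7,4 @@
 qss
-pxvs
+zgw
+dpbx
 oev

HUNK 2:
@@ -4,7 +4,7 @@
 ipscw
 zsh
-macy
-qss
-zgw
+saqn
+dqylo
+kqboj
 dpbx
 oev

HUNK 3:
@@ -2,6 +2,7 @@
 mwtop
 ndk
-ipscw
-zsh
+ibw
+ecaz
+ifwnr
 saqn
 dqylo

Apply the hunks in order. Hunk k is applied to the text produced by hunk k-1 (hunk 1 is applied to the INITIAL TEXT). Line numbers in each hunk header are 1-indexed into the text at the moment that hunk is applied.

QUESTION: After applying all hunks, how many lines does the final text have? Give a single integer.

Answer: 11

Derivation:
Hunk 1: at line 7 remove [pxvs] add [zgw,dpbx] -> 10 lines: jtmxc mwtop ndk ipscw zsh macy qss zgw dpbx oev
Hunk 2: at line 4 remove [macy,qss,zgw] add [saqn,dqylo,kqboj] -> 10 lines: jtmxc mwtop ndk ipscw zsh saqn dqylo kqboj dpbx oev
Hunk 3: at line 2 remove [ipscw,zsh] add [ibw,ecaz,ifwnr] -> 11 lines: jtmxc mwtop ndk ibw ecaz ifwnr saqn dqylo kqboj dpbx oev
Final line count: 11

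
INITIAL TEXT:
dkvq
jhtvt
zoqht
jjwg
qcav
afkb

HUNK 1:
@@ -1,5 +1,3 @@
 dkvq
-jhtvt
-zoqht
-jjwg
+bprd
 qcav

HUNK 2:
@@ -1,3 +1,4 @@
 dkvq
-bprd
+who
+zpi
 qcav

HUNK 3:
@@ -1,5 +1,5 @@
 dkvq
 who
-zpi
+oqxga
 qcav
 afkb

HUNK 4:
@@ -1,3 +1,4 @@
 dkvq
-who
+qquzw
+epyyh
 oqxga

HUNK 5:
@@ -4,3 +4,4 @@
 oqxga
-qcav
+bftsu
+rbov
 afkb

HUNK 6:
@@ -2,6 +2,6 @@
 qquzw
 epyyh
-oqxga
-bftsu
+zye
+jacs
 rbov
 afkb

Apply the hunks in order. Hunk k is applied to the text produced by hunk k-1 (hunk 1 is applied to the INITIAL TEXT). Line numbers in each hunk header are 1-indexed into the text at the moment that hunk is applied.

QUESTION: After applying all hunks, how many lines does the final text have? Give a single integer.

Answer: 7

Derivation:
Hunk 1: at line 1 remove [jhtvt,zoqht,jjwg] add [bprd] -> 4 lines: dkvq bprd qcav afkb
Hunk 2: at line 1 remove [bprd] add [who,zpi] -> 5 lines: dkvq who zpi qcav afkb
Hunk 3: at line 1 remove [zpi] add [oqxga] -> 5 lines: dkvq who oqxga qcav afkb
Hunk 4: at line 1 remove [who] add [qquzw,epyyh] -> 6 lines: dkvq qquzw epyyh oqxga qcav afkb
Hunk 5: at line 4 remove [qcav] add [bftsu,rbov] -> 7 lines: dkvq qquzw epyyh oqxga bftsu rbov afkb
Hunk 6: at line 2 remove [oqxga,bftsu] add [zye,jacs] -> 7 lines: dkvq qquzw epyyh zye jacs rbov afkb
Final line count: 7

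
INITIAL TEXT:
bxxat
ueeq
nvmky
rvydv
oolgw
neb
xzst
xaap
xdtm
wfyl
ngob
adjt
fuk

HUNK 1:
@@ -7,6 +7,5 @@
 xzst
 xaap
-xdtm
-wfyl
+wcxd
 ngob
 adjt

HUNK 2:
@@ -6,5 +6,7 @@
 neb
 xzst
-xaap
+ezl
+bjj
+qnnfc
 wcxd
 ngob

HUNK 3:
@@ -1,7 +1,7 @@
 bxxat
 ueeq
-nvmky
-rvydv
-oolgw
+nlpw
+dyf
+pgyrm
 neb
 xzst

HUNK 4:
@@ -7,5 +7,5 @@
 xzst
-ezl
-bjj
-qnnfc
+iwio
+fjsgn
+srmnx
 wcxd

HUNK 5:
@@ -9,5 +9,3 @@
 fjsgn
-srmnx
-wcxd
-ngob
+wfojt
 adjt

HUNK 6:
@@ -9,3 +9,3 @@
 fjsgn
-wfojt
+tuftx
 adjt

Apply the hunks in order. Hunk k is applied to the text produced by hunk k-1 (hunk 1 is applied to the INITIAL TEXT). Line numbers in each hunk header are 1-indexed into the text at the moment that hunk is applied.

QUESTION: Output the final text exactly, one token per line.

Hunk 1: at line 7 remove [xdtm,wfyl] add [wcxd] -> 12 lines: bxxat ueeq nvmky rvydv oolgw neb xzst xaap wcxd ngob adjt fuk
Hunk 2: at line 6 remove [xaap] add [ezl,bjj,qnnfc] -> 14 lines: bxxat ueeq nvmky rvydv oolgw neb xzst ezl bjj qnnfc wcxd ngob adjt fuk
Hunk 3: at line 1 remove [nvmky,rvydv,oolgw] add [nlpw,dyf,pgyrm] -> 14 lines: bxxat ueeq nlpw dyf pgyrm neb xzst ezl bjj qnnfc wcxd ngob adjt fuk
Hunk 4: at line 7 remove [ezl,bjj,qnnfc] add [iwio,fjsgn,srmnx] -> 14 lines: bxxat ueeq nlpw dyf pgyrm neb xzst iwio fjsgn srmnx wcxd ngob adjt fuk
Hunk 5: at line 9 remove [srmnx,wcxd,ngob] add [wfojt] -> 12 lines: bxxat ueeq nlpw dyf pgyrm neb xzst iwio fjsgn wfojt adjt fuk
Hunk 6: at line 9 remove [wfojt] add [tuftx] -> 12 lines: bxxat ueeq nlpw dyf pgyrm neb xzst iwio fjsgn tuftx adjt fuk

Answer: bxxat
ueeq
nlpw
dyf
pgyrm
neb
xzst
iwio
fjsgn
tuftx
adjt
fuk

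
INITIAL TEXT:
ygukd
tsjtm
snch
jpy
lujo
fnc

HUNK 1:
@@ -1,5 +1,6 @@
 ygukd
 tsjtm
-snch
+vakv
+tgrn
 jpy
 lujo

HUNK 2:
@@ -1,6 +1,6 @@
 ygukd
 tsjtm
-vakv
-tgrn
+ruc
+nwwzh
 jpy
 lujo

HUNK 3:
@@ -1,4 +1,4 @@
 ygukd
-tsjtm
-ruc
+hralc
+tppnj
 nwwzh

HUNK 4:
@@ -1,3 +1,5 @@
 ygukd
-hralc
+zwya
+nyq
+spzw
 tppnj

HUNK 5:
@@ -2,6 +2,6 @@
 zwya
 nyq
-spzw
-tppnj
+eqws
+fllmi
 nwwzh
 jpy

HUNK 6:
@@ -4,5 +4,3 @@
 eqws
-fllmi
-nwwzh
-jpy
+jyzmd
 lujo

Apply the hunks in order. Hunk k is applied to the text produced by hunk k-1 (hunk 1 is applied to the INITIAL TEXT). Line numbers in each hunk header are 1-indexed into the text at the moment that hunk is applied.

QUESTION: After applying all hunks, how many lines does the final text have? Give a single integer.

Answer: 7

Derivation:
Hunk 1: at line 1 remove [snch] add [vakv,tgrn] -> 7 lines: ygukd tsjtm vakv tgrn jpy lujo fnc
Hunk 2: at line 1 remove [vakv,tgrn] add [ruc,nwwzh] -> 7 lines: ygukd tsjtm ruc nwwzh jpy lujo fnc
Hunk 3: at line 1 remove [tsjtm,ruc] add [hralc,tppnj] -> 7 lines: ygukd hralc tppnj nwwzh jpy lujo fnc
Hunk 4: at line 1 remove [hralc] add [zwya,nyq,spzw] -> 9 lines: ygukd zwya nyq spzw tppnj nwwzh jpy lujo fnc
Hunk 5: at line 2 remove [spzw,tppnj] add [eqws,fllmi] -> 9 lines: ygukd zwya nyq eqws fllmi nwwzh jpy lujo fnc
Hunk 6: at line 4 remove [fllmi,nwwzh,jpy] add [jyzmd] -> 7 lines: ygukd zwya nyq eqws jyzmd lujo fnc
Final line count: 7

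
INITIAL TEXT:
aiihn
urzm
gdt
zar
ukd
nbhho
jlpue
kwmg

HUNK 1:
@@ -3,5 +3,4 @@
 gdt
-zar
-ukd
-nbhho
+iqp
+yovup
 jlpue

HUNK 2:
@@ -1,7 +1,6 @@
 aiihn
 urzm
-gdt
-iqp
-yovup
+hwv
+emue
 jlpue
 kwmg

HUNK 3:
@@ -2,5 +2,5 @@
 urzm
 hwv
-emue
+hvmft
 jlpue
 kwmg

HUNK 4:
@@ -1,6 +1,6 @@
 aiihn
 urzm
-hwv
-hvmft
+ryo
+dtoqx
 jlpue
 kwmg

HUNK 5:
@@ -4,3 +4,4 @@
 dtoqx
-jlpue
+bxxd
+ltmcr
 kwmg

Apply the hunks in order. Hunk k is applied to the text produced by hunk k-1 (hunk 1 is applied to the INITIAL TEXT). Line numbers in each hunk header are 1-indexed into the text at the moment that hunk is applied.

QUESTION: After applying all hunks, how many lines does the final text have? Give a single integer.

Hunk 1: at line 3 remove [zar,ukd,nbhho] add [iqp,yovup] -> 7 lines: aiihn urzm gdt iqp yovup jlpue kwmg
Hunk 2: at line 1 remove [gdt,iqp,yovup] add [hwv,emue] -> 6 lines: aiihn urzm hwv emue jlpue kwmg
Hunk 3: at line 2 remove [emue] add [hvmft] -> 6 lines: aiihn urzm hwv hvmft jlpue kwmg
Hunk 4: at line 1 remove [hwv,hvmft] add [ryo,dtoqx] -> 6 lines: aiihn urzm ryo dtoqx jlpue kwmg
Hunk 5: at line 4 remove [jlpue] add [bxxd,ltmcr] -> 7 lines: aiihn urzm ryo dtoqx bxxd ltmcr kwmg
Final line count: 7

Answer: 7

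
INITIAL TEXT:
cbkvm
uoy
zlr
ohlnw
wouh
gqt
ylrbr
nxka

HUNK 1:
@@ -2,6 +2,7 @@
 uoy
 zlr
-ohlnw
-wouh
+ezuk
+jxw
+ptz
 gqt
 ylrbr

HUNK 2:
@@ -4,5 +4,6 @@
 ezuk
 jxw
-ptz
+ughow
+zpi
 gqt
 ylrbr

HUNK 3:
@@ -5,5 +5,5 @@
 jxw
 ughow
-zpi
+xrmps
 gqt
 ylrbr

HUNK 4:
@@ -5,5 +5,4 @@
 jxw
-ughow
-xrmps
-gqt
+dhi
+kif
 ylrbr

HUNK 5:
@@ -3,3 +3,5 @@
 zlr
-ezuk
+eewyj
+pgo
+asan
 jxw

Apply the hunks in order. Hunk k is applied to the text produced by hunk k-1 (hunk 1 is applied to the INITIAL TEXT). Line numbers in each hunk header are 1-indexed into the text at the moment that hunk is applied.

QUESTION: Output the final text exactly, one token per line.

Answer: cbkvm
uoy
zlr
eewyj
pgo
asan
jxw
dhi
kif
ylrbr
nxka

Derivation:
Hunk 1: at line 2 remove [ohlnw,wouh] add [ezuk,jxw,ptz] -> 9 lines: cbkvm uoy zlr ezuk jxw ptz gqt ylrbr nxka
Hunk 2: at line 4 remove [ptz] add [ughow,zpi] -> 10 lines: cbkvm uoy zlr ezuk jxw ughow zpi gqt ylrbr nxka
Hunk 3: at line 5 remove [zpi] add [xrmps] -> 10 lines: cbkvm uoy zlr ezuk jxw ughow xrmps gqt ylrbr nxka
Hunk 4: at line 5 remove [ughow,xrmps,gqt] add [dhi,kif] -> 9 lines: cbkvm uoy zlr ezuk jxw dhi kif ylrbr nxka
Hunk 5: at line 3 remove [ezuk] add [eewyj,pgo,asan] -> 11 lines: cbkvm uoy zlr eewyj pgo asan jxw dhi kif ylrbr nxka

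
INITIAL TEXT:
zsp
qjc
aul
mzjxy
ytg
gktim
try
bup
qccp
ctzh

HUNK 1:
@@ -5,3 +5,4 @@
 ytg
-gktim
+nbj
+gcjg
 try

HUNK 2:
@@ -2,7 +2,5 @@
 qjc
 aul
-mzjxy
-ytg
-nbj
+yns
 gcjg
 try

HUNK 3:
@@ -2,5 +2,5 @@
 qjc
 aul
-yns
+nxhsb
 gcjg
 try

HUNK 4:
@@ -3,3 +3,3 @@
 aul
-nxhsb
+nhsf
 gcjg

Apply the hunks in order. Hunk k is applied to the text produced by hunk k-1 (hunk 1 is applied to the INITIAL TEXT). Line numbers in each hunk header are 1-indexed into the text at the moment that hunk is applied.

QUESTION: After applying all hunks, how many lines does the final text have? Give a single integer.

Hunk 1: at line 5 remove [gktim] add [nbj,gcjg] -> 11 lines: zsp qjc aul mzjxy ytg nbj gcjg try bup qccp ctzh
Hunk 2: at line 2 remove [mzjxy,ytg,nbj] add [yns] -> 9 lines: zsp qjc aul yns gcjg try bup qccp ctzh
Hunk 3: at line 2 remove [yns] add [nxhsb] -> 9 lines: zsp qjc aul nxhsb gcjg try bup qccp ctzh
Hunk 4: at line 3 remove [nxhsb] add [nhsf] -> 9 lines: zsp qjc aul nhsf gcjg try bup qccp ctzh
Final line count: 9

Answer: 9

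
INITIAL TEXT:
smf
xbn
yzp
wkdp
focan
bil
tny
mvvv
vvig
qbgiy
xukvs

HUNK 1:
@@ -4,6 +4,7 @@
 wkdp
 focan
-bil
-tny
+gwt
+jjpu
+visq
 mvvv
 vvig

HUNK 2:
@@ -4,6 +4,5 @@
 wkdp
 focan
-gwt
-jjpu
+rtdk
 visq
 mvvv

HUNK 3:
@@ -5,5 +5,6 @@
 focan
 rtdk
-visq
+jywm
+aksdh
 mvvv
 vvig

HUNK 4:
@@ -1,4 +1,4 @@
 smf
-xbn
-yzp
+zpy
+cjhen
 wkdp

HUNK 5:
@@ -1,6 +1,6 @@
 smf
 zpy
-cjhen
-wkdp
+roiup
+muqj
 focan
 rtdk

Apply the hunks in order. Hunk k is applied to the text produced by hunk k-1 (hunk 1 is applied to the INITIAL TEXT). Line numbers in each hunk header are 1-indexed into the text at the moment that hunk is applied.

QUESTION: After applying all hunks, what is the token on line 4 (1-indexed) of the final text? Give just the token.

Hunk 1: at line 4 remove [bil,tny] add [gwt,jjpu,visq] -> 12 lines: smf xbn yzp wkdp focan gwt jjpu visq mvvv vvig qbgiy xukvs
Hunk 2: at line 4 remove [gwt,jjpu] add [rtdk] -> 11 lines: smf xbn yzp wkdp focan rtdk visq mvvv vvig qbgiy xukvs
Hunk 3: at line 5 remove [visq] add [jywm,aksdh] -> 12 lines: smf xbn yzp wkdp focan rtdk jywm aksdh mvvv vvig qbgiy xukvs
Hunk 4: at line 1 remove [xbn,yzp] add [zpy,cjhen] -> 12 lines: smf zpy cjhen wkdp focan rtdk jywm aksdh mvvv vvig qbgiy xukvs
Hunk 5: at line 1 remove [cjhen,wkdp] add [roiup,muqj] -> 12 lines: smf zpy roiup muqj focan rtdk jywm aksdh mvvv vvig qbgiy xukvs
Final line 4: muqj

Answer: muqj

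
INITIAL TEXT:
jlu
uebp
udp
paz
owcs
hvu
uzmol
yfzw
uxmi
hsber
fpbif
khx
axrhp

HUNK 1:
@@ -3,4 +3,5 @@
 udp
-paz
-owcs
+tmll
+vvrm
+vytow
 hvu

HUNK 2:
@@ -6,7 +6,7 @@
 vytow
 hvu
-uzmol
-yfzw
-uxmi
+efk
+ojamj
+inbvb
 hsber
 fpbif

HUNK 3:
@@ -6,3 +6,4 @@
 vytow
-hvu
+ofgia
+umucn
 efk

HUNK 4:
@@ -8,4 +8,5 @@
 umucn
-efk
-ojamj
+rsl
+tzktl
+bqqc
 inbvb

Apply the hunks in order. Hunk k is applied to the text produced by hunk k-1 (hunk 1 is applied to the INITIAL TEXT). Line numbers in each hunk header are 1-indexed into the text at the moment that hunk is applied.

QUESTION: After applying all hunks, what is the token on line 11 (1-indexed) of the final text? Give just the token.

Hunk 1: at line 3 remove [paz,owcs] add [tmll,vvrm,vytow] -> 14 lines: jlu uebp udp tmll vvrm vytow hvu uzmol yfzw uxmi hsber fpbif khx axrhp
Hunk 2: at line 6 remove [uzmol,yfzw,uxmi] add [efk,ojamj,inbvb] -> 14 lines: jlu uebp udp tmll vvrm vytow hvu efk ojamj inbvb hsber fpbif khx axrhp
Hunk 3: at line 6 remove [hvu] add [ofgia,umucn] -> 15 lines: jlu uebp udp tmll vvrm vytow ofgia umucn efk ojamj inbvb hsber fpbif khx axrhp
Hunk 4: at line 8 remove [efk,ojamj] add [rsl,tzktl,bqqc] -> 16 lines: jlu uebp udp tmll vvrm vytow ofgia umucn rsl tzktl bqqc inbvb hsber fpbif khx axrhp
Final line 11: bqqc

Answer: bqqc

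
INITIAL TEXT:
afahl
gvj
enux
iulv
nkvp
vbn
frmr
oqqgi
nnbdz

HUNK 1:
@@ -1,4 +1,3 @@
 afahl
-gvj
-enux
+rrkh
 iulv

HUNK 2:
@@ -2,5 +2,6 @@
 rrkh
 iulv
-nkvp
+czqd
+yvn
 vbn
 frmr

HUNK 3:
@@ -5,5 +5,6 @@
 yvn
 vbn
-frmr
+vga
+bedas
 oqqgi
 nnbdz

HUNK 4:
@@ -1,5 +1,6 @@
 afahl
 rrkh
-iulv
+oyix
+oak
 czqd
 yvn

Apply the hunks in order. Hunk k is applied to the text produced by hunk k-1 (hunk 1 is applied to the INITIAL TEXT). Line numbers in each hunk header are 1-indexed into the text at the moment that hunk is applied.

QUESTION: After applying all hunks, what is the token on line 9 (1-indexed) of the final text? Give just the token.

Hunk 1: at line 1 remove [gvj,enux] add [rrkh] -> 8 lines: afahl rrkh iulv nkvp vbn frmr oqqgi nnbdz
Hunk 2: at line 2 remove [nkvp] add [czqd,yvn] -> 9 lines: afahl rrkh iulv czqd yvn vbn frmr oqqgi nnbdz
Hunk 3: at line 5 remove [frmr] add [vga,bedas] -> 10 lines: afahl rrkh iulv czqd yvn vbn vga bedas oqqgi nnbdz
Hunk 4: at line 1 remove [iulv] add [oyix,oak] -> 11 lines: afahl rrkh oyix oak czqd yvn vbn vga bedas oqqgi nnbdz
Final line 9: bedas

Answer: bedas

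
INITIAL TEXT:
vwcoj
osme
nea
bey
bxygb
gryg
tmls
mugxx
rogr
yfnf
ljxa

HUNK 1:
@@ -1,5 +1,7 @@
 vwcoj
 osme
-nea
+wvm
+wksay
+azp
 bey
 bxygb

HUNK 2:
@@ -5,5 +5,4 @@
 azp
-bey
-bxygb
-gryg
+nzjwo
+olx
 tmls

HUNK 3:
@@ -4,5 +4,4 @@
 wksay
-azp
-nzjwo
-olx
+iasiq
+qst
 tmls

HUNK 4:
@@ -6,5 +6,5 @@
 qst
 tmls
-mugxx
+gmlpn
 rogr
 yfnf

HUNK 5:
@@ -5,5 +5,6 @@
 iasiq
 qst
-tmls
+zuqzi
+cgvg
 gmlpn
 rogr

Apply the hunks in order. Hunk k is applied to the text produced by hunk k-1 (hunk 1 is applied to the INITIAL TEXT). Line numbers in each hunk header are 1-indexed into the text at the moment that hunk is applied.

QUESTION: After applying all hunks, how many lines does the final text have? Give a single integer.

Answer: 12

Derivation:
Hunk 1: at line 1 remove [nea] add [wvm,wksay,azp] -> 13 lines: vwcoj osme wvm wksay azp bey bxygb gryg tmls mugxx rogr yfnf ljxa
Hunk 2: at line 5 remove [bey,bxygb,gryg] add [nzjwo,olx] -> 12 lines: vwcoj osme wvm wksay azp nzjwo olx tmls mugxx rogr yfnf ljxa
Hunk 3: at line 4 remove [azp,nzjwo,olx] add [iasiq,qst] -> 11 lines: vwcoj osme wvm wksay iasiq qst tmls mugxx rogr yfnf ljxa
Hunk 4: at line 6 remove [mugxx] add [gmlpn] -> 11 lines: vwcoj osme wvm wksay iasiq qst tmls gmlpn rogr yfnf ljxa
Hunk 5: at line 5 remove [tmls] add [zuqzi,cgvg] -> 12 lines: vwcoj osme wvm wksay iasiq qst zuqzi cgvg gmlpn rogr yfnf ljxa
Final line count: 12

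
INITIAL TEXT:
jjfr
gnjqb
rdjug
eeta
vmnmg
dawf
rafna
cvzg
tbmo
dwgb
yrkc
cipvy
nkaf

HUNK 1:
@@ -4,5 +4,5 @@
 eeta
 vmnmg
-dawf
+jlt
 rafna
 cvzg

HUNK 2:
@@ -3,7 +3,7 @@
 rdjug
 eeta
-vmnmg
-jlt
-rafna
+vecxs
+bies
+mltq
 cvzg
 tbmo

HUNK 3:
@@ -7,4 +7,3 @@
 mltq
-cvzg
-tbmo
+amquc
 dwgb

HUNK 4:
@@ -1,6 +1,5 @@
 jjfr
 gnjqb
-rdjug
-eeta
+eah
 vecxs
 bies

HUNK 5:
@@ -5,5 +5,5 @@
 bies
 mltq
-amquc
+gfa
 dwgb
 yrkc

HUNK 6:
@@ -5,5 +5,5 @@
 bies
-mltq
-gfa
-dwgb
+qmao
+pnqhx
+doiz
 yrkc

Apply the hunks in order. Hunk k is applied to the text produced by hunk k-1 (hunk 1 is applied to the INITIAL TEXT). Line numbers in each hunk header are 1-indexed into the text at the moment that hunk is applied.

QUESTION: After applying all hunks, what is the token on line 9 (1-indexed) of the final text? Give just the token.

Hunk 1: at line 4 remove [dawf] add [jlt] -> 13 lines: jjfr gnjqb rdjug eeta vmnmg jlt rafna cvzg tbmo dwgb yrkc cipvy nkaf
Hunk 2: at line 3 remove [vmnmg,jlt,rafna] add [vecxs,bies,mltq] -> 13 lines: jjfr gnjqb rdjug eeta vecxs bies mltq cvzg tbmo dwgb yrkc cipvy nkaf
Hunk 3: at line 7 remove [cvzg,tbmo] add [amquc] -> 12 lines: jjfr gnjqb rdjug eeta vecxs bies mltq amquc dwgb yrkc cipvy nkaf
Hunk 4: at line 1 remove [rdjug,eeta] add [eah] -> 11 lines: jjfr gnjqb eah vecxs bies mltq amquc dwgb yrkc cipvy nkaf
Hunk 5: at line 5 remove [amquc] add [gfa] -> 11 lines: jjfr gnjqb eah vecxs bies mltq gfa dwgb yrkc cipvy nkaf
Hunk 6: at line 5 remove [mltq,gfa,dwgb] add [qmao,pnqhx,doiz] -> 11 lines: jjfr gnjqb eah vecxs bies qmao pnqhx doiz yrkc cipvy nkaf
Final line 9: yrkc

Answer: yrkc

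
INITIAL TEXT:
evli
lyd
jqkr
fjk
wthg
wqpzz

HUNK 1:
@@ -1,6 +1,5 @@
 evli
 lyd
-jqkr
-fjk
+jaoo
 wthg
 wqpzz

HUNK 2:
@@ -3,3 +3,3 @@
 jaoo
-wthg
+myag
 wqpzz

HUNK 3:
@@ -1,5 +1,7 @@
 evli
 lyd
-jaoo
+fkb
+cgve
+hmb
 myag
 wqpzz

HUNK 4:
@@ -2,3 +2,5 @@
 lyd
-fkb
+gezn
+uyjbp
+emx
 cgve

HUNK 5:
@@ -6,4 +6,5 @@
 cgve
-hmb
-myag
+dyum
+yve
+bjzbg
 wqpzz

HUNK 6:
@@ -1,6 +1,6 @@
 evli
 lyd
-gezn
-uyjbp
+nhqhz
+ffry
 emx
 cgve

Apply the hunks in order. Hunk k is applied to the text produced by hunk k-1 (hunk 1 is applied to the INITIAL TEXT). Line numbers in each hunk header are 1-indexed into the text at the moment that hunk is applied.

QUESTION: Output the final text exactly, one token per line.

Answer: evli
lyd
nhqhz
ffry
emx
cgve
dyum
yve
bjzbg
wqpzz

Derivation:
Hunk 1: at line 1 remove [jqkr,fjk] add [jaoo] -> 5 lines: evli lyd jaoo wthg wqpzz
Hunk 2: at line 3 remove [wthg] add [myag] -> 5 lines: evli lyd jaoo myag wqpzz
Hunk 3: at line 1 remove [jaoo] add [fkb,cgve,hmb] -> 7 lines: evli lyd fkb cgve hmb myag wqpzz
Hunk 4: at line 2 remove [fkb] add [gezn,uyjbp,emx] -> 9 lines: evli lyd gezn uyjbp emx cgve hmb myag wqpzz
Hunk 5: at line 6 remove [hmb,myag] add [dyum,yve,bjzbg] -> 10 lines: evli lyd gezn uyjbp emx cgve dyum yve bjzbg wqpzz
Hunk 6: at line 1 remove [gezn,uyjbp] add [nhqhz,ffry] -> 10 lines: evli lyd nhqhz ffry emx cgve dyum yve bjzbg wqpzz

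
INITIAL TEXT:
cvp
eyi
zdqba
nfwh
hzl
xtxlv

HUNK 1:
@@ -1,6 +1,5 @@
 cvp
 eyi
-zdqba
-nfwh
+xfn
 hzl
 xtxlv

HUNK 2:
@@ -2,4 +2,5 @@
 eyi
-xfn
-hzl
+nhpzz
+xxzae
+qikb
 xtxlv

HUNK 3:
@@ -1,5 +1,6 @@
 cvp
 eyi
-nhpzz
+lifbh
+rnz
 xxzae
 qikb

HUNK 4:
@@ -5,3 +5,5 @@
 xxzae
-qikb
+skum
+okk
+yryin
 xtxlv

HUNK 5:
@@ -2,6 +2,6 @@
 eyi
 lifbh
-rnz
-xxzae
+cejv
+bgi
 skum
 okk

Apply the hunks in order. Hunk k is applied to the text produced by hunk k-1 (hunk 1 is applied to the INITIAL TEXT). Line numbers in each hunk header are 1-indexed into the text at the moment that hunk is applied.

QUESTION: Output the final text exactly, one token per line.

Answer: cvp
eyi
lifbh
cejv
bgi
skum
okk
yryin
xtxlv

Derivation:
Hunk 1: at line 1 remove [zdqba,nfwh] add [xfn] -> 5 lines: cvp eyi xfn hzl xtxlv
Hunk 2: at line 2 remove [xfn,hzl] add [nhpzz,xxzae,qikb] -> 6 lines: cvp eyi nhpzz xxzae qikb xtxlv
Hunk 3: at line 1 remove [nhpzz] add [lifbh,rnz] -> 7 lines: cvp eyi lifbh rnz xxzae qikb xtxlv
Hunk 4: at line 5 remove [qikb] add [skum,okk,yryin] -> 9 lines: cvp eyi lifbh rnz xxzae skum okk yryin xtxlv
Hunk 5: at line 2 remove [rnz,xxzae] add [cejv,bgi] -> 9 lines: cvp eyi lifbh cejv bgi skum okk yryin xtxlv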